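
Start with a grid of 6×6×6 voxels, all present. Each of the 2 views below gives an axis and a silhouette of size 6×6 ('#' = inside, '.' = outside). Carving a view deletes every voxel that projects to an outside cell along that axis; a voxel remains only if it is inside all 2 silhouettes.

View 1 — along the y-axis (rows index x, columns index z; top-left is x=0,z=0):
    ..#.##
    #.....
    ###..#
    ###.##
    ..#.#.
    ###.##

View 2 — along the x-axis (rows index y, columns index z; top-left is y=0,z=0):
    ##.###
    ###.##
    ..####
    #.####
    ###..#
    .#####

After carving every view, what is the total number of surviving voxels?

before carving: 216 voxels (6×6×6)
carve view 1 (along y, XZ-mask fill 20/36): 120 voxels remain
carve view 2 (along x, YZ-mask fill 28/36): 97 voxels remain

97 voxels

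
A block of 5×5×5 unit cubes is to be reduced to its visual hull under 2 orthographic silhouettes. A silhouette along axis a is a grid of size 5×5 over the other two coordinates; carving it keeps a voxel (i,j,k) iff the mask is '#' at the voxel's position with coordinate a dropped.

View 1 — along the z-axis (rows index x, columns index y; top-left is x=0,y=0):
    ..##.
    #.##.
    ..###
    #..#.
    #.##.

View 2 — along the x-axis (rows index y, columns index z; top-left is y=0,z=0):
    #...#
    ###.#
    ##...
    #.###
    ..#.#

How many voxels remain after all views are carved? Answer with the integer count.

|visual hull| = 36

initial block: 5^3 = 125
after view 1 [z-axis, 13 of 25 cells solid] → remaining = 65
after view 2 [x-axis, 14 of 25 cells solid] → remaining = 36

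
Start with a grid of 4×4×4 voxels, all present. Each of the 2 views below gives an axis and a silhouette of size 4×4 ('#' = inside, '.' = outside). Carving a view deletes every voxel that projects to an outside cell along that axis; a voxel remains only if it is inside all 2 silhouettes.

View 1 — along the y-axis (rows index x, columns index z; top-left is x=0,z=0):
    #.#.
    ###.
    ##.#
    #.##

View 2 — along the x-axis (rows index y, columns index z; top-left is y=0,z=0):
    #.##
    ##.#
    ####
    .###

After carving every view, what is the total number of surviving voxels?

35 voxels

full grid |V| = 64
step 1: project along y, AND mask (11/16) → |grid| = 44
step 2: project along x, AND mask (13/16) → |grid| = 35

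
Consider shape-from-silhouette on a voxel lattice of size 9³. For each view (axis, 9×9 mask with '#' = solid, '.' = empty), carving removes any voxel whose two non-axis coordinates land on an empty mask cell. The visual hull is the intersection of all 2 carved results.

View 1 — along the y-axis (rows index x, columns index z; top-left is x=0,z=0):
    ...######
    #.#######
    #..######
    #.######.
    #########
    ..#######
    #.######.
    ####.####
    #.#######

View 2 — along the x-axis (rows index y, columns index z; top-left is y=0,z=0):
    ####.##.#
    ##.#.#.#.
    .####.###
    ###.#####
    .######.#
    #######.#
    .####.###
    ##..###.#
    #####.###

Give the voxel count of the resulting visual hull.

|visual hull| = 455

initial block: 9^3 = 729
V1 y: intersect with XZ mask (67 set) -- 603 left
V2 x: intersect with YZ mask (63 set) -- 455 left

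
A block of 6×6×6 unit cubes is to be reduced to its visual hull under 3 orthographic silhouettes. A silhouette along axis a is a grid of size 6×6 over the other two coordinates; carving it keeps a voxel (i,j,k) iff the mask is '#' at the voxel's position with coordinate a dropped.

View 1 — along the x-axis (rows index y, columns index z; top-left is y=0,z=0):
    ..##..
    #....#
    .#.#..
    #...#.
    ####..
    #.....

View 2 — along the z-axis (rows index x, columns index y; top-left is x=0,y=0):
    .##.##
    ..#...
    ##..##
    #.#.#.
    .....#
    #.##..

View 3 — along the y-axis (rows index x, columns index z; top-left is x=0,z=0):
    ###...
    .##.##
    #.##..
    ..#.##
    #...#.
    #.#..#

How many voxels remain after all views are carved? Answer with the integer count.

initial block: 6^3 = 216
[1] x-view keeps 13 columns → grid now 78
[2] z-view keeps 16 columns → grid now 35
[3] y-view keeps 18 columns → grid now 19

voxel count = 19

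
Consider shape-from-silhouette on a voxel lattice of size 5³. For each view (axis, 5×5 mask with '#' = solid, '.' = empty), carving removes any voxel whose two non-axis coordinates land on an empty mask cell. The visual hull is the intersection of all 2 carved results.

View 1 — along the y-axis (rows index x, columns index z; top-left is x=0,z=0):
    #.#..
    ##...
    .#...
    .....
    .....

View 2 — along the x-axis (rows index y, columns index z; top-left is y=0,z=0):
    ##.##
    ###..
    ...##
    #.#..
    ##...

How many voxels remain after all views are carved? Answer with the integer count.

before carving: 125 voxels (5×5×5)
  1. axis=1 (XZ plane), |mask|=5  ⇒  voxels=25
  2. axis=0 (YZ plane), |mask|=13  ⇒  voxels=16

16 voxels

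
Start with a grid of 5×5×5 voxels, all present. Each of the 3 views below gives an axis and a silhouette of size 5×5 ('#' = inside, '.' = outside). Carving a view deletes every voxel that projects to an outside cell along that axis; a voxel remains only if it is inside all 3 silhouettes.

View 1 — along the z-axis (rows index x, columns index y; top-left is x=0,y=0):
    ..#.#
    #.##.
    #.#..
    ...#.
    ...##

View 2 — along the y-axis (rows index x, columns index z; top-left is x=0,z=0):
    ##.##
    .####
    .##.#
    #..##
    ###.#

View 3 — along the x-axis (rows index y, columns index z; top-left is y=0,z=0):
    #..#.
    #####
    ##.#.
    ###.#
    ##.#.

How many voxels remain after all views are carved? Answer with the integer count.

21 voxels

initial block: 5^3 = 125
step 1: project along z, AND mask (10/25) → |grid| = 50
step 2: project along y, AND mask (18/25) → |grid| = 37
step 3: project along x, AND mask (17/25) → |grid| = 21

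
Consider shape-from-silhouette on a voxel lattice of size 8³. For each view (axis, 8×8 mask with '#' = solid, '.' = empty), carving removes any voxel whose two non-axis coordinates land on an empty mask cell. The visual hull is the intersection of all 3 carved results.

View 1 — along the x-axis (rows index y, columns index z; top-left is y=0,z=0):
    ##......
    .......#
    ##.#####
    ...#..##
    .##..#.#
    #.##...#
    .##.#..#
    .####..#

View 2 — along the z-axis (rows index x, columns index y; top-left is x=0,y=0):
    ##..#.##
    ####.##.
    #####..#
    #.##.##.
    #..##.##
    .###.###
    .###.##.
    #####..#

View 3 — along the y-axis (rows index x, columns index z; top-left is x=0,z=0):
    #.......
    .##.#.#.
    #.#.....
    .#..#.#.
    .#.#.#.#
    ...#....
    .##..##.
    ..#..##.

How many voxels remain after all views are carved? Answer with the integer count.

|visual hull| = 49

before carving: 512 voxels (8×8×8)
after view 1 [x-axis, 30 of 64 cells solid] → remaining = 240
after view 2 [z-axis, 44 of 64 cells solid] → remaining = 162
after view 3 [y-axis, 22 of 64 cells solid] → remaining = 49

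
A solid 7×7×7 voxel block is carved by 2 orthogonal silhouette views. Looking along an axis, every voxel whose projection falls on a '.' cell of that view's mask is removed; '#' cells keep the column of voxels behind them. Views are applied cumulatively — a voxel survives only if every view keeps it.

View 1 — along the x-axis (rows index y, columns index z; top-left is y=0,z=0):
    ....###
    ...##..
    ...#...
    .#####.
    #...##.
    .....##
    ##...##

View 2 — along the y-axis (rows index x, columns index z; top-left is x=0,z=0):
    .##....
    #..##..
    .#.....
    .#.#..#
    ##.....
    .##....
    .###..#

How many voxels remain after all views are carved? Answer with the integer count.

full grid |V| = 343
V1 x: intersect with YZ mask (20 set) -- 140 left
V2 y: intersect with XZ mask (17 set) -- 38 left

|visual hull| = 38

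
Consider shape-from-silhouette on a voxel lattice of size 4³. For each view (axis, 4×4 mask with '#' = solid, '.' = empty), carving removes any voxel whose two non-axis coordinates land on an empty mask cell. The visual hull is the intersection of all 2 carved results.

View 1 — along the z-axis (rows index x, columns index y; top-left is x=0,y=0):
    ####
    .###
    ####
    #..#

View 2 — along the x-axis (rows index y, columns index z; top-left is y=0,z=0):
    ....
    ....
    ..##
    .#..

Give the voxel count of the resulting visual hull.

remaining voxels: 10

start: 4×4×4 = 64 voxels
  1. axis=2 (XY plane), |mask|=13  ⇒  voxels=52
  2. axis=0 (YZ plane), |mask|=3  ⇒  voxels=10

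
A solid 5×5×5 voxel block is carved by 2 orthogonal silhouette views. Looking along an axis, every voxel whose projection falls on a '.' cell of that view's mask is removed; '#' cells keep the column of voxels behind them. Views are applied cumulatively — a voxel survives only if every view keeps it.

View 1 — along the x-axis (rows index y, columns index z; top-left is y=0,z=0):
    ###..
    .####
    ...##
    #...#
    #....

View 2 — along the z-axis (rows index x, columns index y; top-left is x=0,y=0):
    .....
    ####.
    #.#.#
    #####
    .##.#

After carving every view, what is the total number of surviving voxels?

voxel count = 36

start: 5×5×5 = 125 voxels
  1. axis=0 (YZ plane), |mask|=12  ⇒  voxels=60
  2. axis=2 (XY plane), |mask|=15  ⇒  voxels=36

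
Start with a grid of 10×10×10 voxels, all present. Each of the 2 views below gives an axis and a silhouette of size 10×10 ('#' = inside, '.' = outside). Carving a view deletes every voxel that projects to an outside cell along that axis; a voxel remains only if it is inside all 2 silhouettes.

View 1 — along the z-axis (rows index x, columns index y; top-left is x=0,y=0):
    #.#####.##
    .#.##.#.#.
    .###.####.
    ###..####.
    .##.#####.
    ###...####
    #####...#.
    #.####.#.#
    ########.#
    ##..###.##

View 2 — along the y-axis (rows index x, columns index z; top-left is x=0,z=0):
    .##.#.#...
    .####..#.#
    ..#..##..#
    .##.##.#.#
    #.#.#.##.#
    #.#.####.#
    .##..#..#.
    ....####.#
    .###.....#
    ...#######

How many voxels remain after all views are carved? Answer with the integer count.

full grid |V| = 1000
[1] z-view keeps 70 columns → grid now 700
[2] y-view keeps 53 columns → grid now 367

|visual hull| = 367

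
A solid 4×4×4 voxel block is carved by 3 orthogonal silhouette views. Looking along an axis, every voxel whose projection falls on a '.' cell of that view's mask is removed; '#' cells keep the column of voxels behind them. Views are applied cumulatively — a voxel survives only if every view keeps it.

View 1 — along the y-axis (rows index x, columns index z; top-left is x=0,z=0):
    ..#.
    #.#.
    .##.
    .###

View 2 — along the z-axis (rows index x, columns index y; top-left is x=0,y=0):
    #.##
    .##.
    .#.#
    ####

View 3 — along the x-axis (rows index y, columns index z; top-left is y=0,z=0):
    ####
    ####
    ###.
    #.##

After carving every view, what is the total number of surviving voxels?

before carving: 64 voxels (4×4×4)
step 1: project along y, AND mask (8/16) → |grid| = 32
step 2: project along z, AND mask (11/16) → |grid| = 23
step 3: project along x, AND mask (14/16) → |grid| = 20

|visual hull| = 20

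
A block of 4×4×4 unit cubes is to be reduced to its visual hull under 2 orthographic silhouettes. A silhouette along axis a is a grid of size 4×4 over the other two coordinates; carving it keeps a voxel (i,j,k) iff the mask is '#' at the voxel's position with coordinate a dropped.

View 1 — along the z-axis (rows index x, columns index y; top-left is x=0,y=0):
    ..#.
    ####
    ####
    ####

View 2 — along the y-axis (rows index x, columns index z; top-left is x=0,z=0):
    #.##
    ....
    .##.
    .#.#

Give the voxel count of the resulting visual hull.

full grid |V| = 64
V1 z: intersect with XY mask (13 set) -- 52 left
V2 y: intersect with XZ mask (7 set) -- 19 left

|visual hull| = 19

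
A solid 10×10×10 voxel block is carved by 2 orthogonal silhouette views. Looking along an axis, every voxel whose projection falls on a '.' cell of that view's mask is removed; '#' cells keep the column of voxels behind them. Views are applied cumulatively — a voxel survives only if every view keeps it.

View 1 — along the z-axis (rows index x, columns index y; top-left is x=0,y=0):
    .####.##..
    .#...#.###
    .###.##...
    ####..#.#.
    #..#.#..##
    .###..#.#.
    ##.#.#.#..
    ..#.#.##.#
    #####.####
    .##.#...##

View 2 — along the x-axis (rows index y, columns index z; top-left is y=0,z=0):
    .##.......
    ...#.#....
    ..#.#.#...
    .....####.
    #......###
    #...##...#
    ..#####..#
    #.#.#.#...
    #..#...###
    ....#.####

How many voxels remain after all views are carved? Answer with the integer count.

|visual hull| = 216

initial block: 10^3 = 1000
step 1: project along z, AND mask (56/100) → |grid| = 560
step 2: project along x, AND mask (39/100) → |grid| = 216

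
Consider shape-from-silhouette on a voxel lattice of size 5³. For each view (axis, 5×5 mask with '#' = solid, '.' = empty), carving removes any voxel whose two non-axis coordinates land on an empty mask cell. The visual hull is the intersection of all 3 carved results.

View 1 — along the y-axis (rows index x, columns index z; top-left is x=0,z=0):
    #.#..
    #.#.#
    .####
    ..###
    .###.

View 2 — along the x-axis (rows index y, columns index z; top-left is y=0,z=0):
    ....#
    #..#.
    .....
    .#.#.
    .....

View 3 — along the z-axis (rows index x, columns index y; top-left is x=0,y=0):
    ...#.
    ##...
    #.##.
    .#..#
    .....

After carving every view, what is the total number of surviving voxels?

voxel count = 6

initial block: 5^3 = 125
V1 y: intersect with XZ mask (15 set) -- 75 left
V2 x: intersect with YZ mask (5 set) -- 13 left
V3 z: intersect with XY mask (8 set) -- 6 left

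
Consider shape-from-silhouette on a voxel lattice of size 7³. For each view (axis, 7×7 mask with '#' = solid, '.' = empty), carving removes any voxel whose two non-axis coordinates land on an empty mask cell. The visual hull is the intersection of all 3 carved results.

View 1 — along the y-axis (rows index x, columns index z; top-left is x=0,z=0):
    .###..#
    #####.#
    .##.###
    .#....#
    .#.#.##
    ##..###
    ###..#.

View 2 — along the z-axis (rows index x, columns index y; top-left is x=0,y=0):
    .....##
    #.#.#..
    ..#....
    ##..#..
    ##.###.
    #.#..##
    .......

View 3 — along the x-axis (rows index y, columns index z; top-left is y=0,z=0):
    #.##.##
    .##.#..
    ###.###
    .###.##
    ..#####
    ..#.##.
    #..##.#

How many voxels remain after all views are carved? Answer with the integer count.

49 voxels

start: 7×7×7 = 343 voxels
[1] y-view keeps 30 columns → grid now 210
[2] z-view keeps 18 columns → grid now 77
[3] x-view keeps 31 columns → grid now 49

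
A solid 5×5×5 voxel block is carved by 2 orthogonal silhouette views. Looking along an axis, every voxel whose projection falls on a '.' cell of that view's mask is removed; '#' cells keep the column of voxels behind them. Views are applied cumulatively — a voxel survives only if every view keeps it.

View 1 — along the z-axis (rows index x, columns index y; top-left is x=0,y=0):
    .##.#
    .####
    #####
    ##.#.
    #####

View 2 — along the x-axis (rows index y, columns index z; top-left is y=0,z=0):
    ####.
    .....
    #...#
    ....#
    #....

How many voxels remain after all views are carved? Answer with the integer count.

remaining voxels: 28

start: 5×5×5 = 125 voxels
step 1: project along z, AND mask (20/25) → |grid| = 100
step 2: project along x, AND mask (8/25) → |grid| = 28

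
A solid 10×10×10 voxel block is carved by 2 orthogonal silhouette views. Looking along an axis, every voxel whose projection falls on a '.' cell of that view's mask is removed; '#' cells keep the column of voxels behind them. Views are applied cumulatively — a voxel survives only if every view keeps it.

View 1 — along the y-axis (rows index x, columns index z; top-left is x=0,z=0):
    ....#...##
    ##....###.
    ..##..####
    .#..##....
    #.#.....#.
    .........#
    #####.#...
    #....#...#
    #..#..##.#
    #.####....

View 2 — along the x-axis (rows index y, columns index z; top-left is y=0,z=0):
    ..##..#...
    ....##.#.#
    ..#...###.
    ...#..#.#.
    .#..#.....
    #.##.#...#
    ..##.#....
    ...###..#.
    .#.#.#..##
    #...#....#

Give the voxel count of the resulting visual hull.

voxel count = 143

start: 10×10×10 = 1000 voxels
carve view 1 (along y, XZ-mask fill 40/100): 400 voxels remain
carve view 2 (along x, YZ-mask fill 36/100): 143 voxels remain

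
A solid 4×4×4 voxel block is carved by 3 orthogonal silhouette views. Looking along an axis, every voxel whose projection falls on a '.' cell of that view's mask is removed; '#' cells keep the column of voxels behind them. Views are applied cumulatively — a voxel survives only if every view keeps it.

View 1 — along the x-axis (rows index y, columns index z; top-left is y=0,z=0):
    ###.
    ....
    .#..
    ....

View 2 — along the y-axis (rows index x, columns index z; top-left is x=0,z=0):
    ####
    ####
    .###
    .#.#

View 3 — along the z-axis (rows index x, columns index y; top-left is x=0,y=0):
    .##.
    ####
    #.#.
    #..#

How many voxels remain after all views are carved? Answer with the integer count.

initial block: 4^3 = 64
after view 1 [x-axis, 4 of 16 cells solid] → remaining = 16
after view 2 [y-axis, 13 of 16 cells solid] → remaining = 13
after view 3 [z-axis, 10 of 16 cells solid] → remaining = 9

|visual hull| = 9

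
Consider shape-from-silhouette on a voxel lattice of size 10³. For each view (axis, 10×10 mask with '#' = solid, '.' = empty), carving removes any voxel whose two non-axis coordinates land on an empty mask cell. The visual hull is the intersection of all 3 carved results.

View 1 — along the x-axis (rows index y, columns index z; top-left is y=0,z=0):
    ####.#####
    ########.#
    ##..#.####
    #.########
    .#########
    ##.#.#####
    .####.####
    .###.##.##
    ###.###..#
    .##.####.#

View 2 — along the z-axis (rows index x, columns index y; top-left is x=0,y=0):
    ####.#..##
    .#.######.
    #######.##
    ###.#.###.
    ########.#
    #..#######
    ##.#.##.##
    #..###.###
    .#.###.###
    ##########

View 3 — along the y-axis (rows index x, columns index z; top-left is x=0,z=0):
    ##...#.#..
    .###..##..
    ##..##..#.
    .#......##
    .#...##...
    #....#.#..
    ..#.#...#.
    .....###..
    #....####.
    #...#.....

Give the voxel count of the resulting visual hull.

|visual hull| = 222

full grid |V| = 1000
V1 x: intersect with YZ mask (80 set) -- 800 left
V2 z: intersect with XY mask (78 set) -- 628 left
V3 y: intersect with XZ mask (36 set) -- 222 left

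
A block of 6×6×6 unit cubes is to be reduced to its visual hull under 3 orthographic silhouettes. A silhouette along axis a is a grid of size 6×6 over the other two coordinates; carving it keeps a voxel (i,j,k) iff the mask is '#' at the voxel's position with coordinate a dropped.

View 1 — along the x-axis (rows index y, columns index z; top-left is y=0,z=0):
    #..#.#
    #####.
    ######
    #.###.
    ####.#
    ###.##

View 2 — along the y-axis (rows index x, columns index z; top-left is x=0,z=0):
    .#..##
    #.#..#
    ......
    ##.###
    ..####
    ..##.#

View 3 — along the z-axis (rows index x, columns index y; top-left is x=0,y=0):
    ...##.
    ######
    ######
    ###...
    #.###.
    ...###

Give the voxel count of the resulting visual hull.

initial block: 6^3 = 216
[1] x-view keeps 28 columns → grid now 168
[2] y-view keeps 18 columns → grid now 82
[3] z-view keeps 24 columns → grid now 49

voxel count = 49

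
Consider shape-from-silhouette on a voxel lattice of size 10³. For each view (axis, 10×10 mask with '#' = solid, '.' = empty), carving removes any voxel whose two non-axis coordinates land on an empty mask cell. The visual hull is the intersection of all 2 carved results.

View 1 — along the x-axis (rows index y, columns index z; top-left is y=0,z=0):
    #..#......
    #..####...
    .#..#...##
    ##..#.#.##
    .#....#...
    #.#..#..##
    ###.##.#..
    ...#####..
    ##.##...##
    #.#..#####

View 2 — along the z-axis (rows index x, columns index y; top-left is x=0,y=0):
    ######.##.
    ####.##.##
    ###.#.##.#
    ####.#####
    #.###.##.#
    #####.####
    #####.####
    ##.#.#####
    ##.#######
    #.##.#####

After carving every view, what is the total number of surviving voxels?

voxel count = 398

initial block: 10^3 = 1000
V1 x: intersect with YZ mask (48 set) -- 480 left
V2 z: intersect with XY mask (82 set) -- 398 left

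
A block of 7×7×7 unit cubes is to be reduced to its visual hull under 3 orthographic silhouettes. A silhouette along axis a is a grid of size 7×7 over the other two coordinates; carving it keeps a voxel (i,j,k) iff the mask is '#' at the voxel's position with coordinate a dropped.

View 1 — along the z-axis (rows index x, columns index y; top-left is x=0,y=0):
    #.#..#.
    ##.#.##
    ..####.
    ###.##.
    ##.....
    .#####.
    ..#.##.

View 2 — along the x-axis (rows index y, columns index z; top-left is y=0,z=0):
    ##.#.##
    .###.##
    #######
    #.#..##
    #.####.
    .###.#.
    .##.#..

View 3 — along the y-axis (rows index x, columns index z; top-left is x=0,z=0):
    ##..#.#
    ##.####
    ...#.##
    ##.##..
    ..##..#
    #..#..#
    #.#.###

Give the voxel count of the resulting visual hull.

full grid |V| = 343
[1] z-view keeps 27 columns → grid now 189
[2] x-view keeps 33 columns → grid now 134
[3] y-view keeps 28 columns → grid now 74

|visual hull| = 74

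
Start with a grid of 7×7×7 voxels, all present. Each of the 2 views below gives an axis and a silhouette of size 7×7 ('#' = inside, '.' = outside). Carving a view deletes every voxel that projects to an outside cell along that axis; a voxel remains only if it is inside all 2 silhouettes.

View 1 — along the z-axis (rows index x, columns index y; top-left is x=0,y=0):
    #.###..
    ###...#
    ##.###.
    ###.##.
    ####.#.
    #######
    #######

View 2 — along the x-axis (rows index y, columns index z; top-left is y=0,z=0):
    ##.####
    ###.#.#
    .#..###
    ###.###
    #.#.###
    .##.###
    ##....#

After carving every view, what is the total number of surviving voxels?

before carving: 343 voxels (7×7×7)
carve view 1 (along z, XY-mask fill 37/49): 259 voxels remain
carve view 2 (along x, YZ-mask fill 34/49): 185 voxels remain

voxel count = 185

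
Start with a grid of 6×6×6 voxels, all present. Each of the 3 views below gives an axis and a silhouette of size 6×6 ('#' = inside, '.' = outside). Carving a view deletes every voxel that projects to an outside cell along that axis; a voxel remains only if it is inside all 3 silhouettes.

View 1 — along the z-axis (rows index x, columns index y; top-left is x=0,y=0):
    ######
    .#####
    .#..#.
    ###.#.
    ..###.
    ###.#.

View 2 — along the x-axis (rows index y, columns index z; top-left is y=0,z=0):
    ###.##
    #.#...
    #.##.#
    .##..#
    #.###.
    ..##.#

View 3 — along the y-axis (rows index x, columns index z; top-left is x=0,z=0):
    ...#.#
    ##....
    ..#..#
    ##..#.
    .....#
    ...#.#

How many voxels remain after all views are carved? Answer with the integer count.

full grid |V| = 216
  1. axis=2 (XY plane), |mask|=24  ⇒  voxels=144
  2. axis=0 (YZ plane), |mask|=21  ⇒  voxels=84
  3. axis=1 (XZ plane), |mask|=12  ⇒  voxels=26

|visual hull| = 26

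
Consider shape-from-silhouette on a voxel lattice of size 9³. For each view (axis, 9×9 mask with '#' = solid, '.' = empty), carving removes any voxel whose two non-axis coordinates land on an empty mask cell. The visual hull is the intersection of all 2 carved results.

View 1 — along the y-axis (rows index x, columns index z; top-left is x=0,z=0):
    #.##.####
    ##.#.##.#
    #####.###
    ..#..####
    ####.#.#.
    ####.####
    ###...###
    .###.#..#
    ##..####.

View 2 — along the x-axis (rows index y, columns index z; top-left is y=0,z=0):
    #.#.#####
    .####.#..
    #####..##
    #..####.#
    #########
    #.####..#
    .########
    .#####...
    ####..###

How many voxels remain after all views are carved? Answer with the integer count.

before carving: 729 voxels (9×9×9)
[1] y-view keeps 57 columns → grid now 513
[2] x-view keeps 60 columns → grid now 372

voxel count = 372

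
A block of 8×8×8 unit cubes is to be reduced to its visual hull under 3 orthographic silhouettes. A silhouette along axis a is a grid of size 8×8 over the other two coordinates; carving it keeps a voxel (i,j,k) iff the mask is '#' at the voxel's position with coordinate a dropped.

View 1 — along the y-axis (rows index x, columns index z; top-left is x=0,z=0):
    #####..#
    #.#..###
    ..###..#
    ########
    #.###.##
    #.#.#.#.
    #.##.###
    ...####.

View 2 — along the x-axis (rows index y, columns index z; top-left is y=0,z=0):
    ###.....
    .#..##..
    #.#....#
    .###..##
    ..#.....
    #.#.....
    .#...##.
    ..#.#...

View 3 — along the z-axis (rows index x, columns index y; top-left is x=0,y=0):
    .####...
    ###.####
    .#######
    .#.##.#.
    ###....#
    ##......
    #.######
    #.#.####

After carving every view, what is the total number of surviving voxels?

|visual hull| = 73

initial block: 8^3 = 512
V1 y: intersect with XZ mask (43 set) -- 344 left
V2 x: intersect with YZ mask (22 set) -- 118 left
V3 z: intersect with XY mask (41 set) -- 73 left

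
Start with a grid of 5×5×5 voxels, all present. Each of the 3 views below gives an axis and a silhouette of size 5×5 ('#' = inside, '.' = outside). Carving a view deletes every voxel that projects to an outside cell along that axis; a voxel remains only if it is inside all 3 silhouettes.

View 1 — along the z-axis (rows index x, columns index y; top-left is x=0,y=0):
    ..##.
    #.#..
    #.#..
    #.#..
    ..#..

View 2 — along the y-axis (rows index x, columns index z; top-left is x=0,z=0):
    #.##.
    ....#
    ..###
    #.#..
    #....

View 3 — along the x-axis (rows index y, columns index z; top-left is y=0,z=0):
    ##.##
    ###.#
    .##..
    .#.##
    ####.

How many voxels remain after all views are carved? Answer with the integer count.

before carving: 125 voxels (5×5×5)
[1] z-view keeps 9 columns → grid now 45
[2] y-view keeps 10 columns → grid now 19
[3] x-view keeps 17 columns → grid now 8

voxel count = 8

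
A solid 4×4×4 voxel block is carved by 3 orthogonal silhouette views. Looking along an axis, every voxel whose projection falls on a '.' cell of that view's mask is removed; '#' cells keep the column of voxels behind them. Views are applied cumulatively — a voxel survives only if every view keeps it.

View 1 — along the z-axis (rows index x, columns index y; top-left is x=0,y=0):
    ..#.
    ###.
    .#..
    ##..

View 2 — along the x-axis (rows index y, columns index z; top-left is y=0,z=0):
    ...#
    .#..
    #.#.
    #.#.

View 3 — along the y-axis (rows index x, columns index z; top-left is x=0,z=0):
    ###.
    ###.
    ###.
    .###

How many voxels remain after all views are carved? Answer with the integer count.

start: 4×4×4 = 64 voxels
[1] z-view keeps 7 columns → grid now 28
[2] x-view keeps 6 columns → grid now 9
[3] y-view keeps 12 columns → grid now 8

voxel count = 8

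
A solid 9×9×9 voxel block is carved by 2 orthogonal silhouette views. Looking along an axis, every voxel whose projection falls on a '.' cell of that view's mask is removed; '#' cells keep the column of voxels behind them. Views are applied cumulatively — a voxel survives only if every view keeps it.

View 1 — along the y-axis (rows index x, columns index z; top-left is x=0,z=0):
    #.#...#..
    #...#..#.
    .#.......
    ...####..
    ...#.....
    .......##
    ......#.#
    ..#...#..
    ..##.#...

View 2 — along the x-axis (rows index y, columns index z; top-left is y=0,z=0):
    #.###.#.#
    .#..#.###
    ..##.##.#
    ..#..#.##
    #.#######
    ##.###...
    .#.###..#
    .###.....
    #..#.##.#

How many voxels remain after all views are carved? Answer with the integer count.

|visual hull| = 110

full grid |V| = 729
V1 y: intersect with XZ mask (21 set) -- 189 left
V2 x: intersect with YZ mask (46 set) -- 110 left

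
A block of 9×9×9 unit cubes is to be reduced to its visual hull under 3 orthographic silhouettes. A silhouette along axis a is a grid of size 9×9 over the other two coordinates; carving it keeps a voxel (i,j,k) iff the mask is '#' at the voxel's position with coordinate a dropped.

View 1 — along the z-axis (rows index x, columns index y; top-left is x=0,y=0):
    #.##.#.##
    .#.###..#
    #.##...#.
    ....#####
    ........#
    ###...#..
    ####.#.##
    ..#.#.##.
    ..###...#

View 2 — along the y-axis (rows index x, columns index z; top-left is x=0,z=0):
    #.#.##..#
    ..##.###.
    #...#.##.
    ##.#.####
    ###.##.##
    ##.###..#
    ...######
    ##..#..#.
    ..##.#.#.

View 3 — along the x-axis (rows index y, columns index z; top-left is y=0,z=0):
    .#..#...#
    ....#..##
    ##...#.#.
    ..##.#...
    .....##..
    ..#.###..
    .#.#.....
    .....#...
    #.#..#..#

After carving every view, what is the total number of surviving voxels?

full grid |V| = 729
  1. axis=2 (XY plane), |mask|=40  ⇒  voxels=360
  2. axis=1 (XZ plane), |mask|=48  ⇒  voxels=211
  3. axis=0 (YZ plane), |mask|=26  ⇒  voxels=79

voxel count = 79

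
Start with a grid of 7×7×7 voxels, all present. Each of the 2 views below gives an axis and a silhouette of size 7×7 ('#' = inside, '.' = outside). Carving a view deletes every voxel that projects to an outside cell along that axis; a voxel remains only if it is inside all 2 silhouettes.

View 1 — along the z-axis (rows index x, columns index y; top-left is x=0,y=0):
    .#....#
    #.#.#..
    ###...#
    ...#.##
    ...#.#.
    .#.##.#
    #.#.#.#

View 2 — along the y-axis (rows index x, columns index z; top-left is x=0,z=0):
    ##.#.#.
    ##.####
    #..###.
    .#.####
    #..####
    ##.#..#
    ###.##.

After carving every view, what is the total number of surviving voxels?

before carving: 343 voxels (7×7×7)
  1. axis=2 (XY plane), |mask|=22  ⇒  voxels=154
  2. axis=1 (XZ plane), |mask|=33  ⇒  voxels=103

remaining voxels: 103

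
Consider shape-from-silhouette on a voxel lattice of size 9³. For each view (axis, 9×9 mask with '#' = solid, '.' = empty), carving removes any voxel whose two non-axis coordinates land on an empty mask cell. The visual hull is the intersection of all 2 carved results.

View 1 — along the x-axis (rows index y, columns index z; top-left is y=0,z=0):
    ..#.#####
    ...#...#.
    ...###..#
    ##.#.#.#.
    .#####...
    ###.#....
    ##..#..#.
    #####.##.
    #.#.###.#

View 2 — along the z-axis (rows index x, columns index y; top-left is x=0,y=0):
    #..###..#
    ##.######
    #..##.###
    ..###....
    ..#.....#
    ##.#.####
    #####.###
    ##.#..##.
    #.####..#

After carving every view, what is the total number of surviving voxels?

249 voxels

full grid |V| = 729
carve view 1 (along x, YZ-mask fill 43/81): 387 voxels remain
carve view 2 (along z, XY-mask fill 50/81): 249 voxels remain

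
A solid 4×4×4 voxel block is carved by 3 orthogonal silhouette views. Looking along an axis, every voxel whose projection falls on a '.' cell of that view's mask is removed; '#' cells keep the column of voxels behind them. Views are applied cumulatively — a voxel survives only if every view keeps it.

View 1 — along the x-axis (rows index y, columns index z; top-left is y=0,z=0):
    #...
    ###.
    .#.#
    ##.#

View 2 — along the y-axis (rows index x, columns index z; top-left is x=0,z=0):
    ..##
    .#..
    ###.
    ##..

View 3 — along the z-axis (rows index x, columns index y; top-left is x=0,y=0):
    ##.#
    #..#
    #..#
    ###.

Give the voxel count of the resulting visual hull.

remaining voxels: 10

full grid |V| = 64
carve view 1 (along x, YZ-mask fill 9/16): 36 voxels remain
carve view 2 (along y, XZ-mask fill 8/16): 19 voxels remain
carve view 3 (along z, XY-mask fill 10/16): 10 voxels remain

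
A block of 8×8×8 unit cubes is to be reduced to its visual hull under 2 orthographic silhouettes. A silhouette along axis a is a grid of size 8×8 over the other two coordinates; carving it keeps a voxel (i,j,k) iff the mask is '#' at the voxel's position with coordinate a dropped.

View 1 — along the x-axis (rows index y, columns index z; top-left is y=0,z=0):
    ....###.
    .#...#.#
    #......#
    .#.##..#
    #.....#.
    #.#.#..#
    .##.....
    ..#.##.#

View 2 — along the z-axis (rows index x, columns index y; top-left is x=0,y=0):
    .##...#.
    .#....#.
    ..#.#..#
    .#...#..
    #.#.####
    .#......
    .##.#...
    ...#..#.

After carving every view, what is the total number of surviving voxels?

full grid |V| = 512
step 1: project along x, AND mask (24/64) → |grid| = 192
step 2: project along z, AND mask (22/64) → |grid| = 60

|visual hull| = 60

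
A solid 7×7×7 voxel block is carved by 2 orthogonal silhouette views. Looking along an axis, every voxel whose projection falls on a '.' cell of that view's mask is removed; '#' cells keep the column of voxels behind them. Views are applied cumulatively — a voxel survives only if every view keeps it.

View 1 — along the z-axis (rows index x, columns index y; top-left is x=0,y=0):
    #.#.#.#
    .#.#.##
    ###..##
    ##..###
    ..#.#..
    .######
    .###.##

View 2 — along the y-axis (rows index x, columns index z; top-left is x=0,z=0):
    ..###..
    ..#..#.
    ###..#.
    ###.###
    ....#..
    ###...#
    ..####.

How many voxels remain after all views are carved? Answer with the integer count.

|visual hull| = 116

full grid |V| = 343
  1. axis=2 (XY plane), |mask|=31  ⇒  voxels=217
  2. axis=1 (XZ plane), |mask|=24  ⇒  voxels=116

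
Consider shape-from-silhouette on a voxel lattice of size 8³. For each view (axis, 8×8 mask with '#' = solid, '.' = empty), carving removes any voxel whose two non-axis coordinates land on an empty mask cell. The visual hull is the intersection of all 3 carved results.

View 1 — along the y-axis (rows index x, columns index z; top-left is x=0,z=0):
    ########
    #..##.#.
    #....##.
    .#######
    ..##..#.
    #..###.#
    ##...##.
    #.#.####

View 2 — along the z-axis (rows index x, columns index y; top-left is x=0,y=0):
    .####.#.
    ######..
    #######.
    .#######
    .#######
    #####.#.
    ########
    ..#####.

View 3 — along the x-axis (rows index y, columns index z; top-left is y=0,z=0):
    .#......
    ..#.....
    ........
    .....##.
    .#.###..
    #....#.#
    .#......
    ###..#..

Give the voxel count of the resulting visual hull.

remaining voxels: 56

full grid |V| = 512
after view 1 [y-axis, 40 of 64 cells solid] → remaining = 320
after view 2 [z-axis, 51 of 64 cells solid] → remaining = 247
after view 3 [x-axis, 16 of 64 cells solid] → remaining = 56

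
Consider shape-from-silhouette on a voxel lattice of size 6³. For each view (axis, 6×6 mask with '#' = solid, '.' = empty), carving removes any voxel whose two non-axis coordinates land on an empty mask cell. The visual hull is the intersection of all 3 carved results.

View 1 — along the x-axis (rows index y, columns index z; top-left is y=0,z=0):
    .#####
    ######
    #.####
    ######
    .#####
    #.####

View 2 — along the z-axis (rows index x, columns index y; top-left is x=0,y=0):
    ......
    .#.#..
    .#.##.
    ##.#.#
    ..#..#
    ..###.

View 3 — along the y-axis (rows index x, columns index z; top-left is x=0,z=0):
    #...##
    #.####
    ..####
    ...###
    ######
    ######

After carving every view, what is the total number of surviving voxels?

remaining voxels: 60

before carving: 216 voxels (6×6×6)
  1. axis=0 (YZ plane), |mask|=32  ⇒  voxels=192
  2. axis=2 (XY plane), |mask|=14  ⇒  voxels=77
  3. axis=1 (XZ plane), |mask|=27  ⇒  voxels=60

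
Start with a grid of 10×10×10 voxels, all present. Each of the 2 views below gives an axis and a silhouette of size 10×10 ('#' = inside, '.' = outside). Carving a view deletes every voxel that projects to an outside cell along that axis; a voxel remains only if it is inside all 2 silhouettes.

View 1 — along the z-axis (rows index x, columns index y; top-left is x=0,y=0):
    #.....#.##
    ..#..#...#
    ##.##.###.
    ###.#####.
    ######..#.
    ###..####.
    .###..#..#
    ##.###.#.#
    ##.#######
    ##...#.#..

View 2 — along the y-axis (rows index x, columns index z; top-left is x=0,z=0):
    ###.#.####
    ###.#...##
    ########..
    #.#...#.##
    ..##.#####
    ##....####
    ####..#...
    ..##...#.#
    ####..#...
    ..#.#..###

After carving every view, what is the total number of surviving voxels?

remaining voxels: 355

start: 10×10×10 = 1000 voxels
  1. axis=2 (XY plane), |mask|=61  ⇒  voxels=610
  2. axis=1 (XZ plane), |mask|=59  ⇒  voxels=355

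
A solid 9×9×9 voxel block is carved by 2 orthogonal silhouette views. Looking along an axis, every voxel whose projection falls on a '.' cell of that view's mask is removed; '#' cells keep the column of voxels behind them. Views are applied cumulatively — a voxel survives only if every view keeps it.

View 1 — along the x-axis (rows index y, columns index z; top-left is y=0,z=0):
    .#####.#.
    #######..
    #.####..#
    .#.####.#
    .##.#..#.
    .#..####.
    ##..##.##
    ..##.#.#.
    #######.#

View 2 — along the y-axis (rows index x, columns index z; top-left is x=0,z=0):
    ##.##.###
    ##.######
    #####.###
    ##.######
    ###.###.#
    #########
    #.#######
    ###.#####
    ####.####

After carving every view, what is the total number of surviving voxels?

remaining voxels: 402

start: 9×9×9 = 729 voxels
after view 1 [x-axis, 52 of 81 cells solid] → remaining = 468
after view 2 [y-axis, 71 of 81 cells solid] → remaining = 402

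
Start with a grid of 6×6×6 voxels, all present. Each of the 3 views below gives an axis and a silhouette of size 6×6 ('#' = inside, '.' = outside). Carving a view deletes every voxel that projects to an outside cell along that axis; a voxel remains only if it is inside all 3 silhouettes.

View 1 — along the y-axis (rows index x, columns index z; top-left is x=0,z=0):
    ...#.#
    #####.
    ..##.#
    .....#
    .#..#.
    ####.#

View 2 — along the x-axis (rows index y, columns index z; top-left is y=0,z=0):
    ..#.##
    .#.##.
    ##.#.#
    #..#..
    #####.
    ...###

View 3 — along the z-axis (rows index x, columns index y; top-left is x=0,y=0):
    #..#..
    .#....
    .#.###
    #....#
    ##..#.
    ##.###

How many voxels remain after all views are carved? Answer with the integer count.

start: 6×6×6 = 216 voxels
V1 y: intersect with XZ mask (18 set) -- 108 left
V2 x: intersect with YZ mask (20 set) -- 61 left
V3 z: intersect with XY mask (17 set) -- 30 left

30 voxels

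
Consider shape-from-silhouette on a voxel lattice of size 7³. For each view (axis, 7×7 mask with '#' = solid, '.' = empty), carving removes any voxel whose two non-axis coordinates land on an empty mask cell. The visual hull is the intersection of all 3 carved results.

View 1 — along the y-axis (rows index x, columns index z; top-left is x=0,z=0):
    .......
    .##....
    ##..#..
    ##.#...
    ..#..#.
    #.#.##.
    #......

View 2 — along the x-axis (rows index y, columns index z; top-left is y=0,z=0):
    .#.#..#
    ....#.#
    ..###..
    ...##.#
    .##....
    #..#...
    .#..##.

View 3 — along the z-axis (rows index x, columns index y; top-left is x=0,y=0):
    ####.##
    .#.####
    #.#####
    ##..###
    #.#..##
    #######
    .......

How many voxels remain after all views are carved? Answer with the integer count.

before carving: 343 voxels (7×7×7)
V1 y: intersect with XZ mask (15 set) -- 105 left
V2 x: intersect with YZ mask (18 set) -- 33 left
V3 z: intersect with XY mask (33 set) -- 26 left

26 voxels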